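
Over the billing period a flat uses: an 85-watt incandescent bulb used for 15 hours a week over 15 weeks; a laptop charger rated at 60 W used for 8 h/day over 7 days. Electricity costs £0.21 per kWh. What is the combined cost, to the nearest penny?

incandescent bulb: Runtime = 15 h/week × 15 weeks = 225 h
incandescent bulb: 0.085 kW × 225 h = 19.125 kWh
laptop charger: Runtime = 8 h/day × 7 days = 56 h
laptop charger: 0.06 kW × 56 h = 3.36 kWh
Total energy = 22.485 kWh
Cost = 22.485 × £0.21 = £4.72

£4.72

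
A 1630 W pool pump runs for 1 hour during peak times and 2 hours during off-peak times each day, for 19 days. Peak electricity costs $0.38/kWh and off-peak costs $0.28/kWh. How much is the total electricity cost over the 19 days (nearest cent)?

$29.11

Peak energy = 1.63 kW × 1 h × 19 = 30.97 kWh
Off-peak energy = 1.63 kW × 2 h × 19 = 61.94 kWh
Cost = 30.97 × $0.38 + 61.94 × $0.28 = $11.7686 + $17.3432 = $29.11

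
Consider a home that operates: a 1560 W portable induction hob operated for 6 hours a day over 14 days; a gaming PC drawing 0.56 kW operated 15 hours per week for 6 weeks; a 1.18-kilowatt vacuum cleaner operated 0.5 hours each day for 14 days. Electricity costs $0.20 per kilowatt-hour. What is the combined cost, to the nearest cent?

$37.94

portable induction hob: Runtime = 6 h/day × 14 days = 84 h
portable induction hob: 1.56 kW × 84 h = 131.04 kWh
gaming PC: Runtime = 15 h/week × 6 weeks = 90 h
gaming PC: 0.56 kW × 90 h = 50.4 kWh
vacuum cleaner: Runtime = 0.5 h/day × 14 days = 7 h
vacuum cleaner: 1.18 kW × 7 h = 8.26 kWh
Total energy = 189.7 kWh
Cost = 189.7 × $0.20 = $37.94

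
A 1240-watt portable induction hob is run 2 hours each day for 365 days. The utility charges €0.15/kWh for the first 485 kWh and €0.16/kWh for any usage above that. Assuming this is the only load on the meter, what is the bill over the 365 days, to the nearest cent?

Runtime = 2 h/day × 365 days = 730 h
Energy = 1.24 kW × 730 h = 905.2 kWh
Tier 1 (0–485 kWh): 485 × €0.15 = €72.75
Above 485 kWh: 420.2 × €0.16 = €67.232
Bill = €139.98

€139.98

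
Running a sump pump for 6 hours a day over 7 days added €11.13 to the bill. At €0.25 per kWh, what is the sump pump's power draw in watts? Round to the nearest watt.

1060 W

Energy = €11.13 ÷ €0.25/kWh = 44.52 kWh
Runtime = 6 h/day × 7 days = 42 h
Power = 44.52 kWh ÷ 42 h = 1.06 kW = 1060 W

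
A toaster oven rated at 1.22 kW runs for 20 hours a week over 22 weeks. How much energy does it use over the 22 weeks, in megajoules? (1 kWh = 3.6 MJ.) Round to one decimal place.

Runtime = 20 h/week × 22 weeks = 440 h
Energy = 1.22 kW × 440 h = 536.8 kWh
= 536.8 × 3.6 MJ = 1932.5 MJ

1932.5 MJ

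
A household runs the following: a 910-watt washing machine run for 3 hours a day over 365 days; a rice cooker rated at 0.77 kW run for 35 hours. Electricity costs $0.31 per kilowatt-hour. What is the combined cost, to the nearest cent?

washing machine: Runtime = 3 h/day × 365 days = 1095 h
washing machine: 0.91 kW × 1095 h = 996.45 kWh
rice cooker: 0.77 kW × 35 h = 26.95 kWh
Total energy = 1023.4 kWh
Cost = 1023.4 × $0.31 = $317.25

$317.25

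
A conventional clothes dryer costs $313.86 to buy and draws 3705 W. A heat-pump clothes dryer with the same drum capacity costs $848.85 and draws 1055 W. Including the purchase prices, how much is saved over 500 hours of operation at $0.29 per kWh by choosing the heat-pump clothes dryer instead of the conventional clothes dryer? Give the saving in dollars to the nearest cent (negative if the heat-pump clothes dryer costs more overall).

conventional clothes dryer: $313.86 + (3705/1000) kW × 500 h × $0.29 = $313.86 + $537.225 = $851.085
heat-pump clothes dryer: $848.85 + (1055/1000) kW × 500 h × $0.29 = $848.85 + $152.975 = $1001.825
Saving = $851.085 − $1001.825 = −$150.74

-$150.74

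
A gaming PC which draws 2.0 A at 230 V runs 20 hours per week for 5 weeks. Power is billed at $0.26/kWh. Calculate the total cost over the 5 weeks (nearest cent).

Power = 2.0 A × 230 V = 460 W = 0.46 kW
Runtime = 20 h/week × 5 weeks = 100 h
Energy = 0.46 kW × 100 h = 46 kWh
Cost = 46 kWh × $0.26/kWh = $11.96

$11.96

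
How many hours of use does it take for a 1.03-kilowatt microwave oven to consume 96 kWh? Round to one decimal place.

Hours = 96 kWh ÷ 1.03 kW = 93.2 h

93.2 h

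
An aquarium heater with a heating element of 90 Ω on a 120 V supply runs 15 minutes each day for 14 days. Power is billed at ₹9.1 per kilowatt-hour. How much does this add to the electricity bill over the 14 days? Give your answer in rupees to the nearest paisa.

Power = V²/R = 120²/90 = 160 W = 0.16 kW
Runtime = 15 min × 14 = 210 min = 3.5 h
Energy = 0.16 kW × 3.5 h = 0.56 kWh
Cost = 0.56 kWh × ₹9.1/kWh = ₹5.10

₹5.10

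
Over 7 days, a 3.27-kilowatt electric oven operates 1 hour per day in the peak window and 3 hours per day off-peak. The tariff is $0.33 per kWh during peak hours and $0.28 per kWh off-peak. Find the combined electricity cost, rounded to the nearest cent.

$26.78

Peak energy = 3.27 kW × 1 h × 7 = 22.89 kWh
Off-peak energy = 3.27 kW × 3 h × 7 = 68.67 kWh
Cost = 22.89 × $0.33 + 68.67 × $0.28 = $7.5537 + $19.2276 = $26.78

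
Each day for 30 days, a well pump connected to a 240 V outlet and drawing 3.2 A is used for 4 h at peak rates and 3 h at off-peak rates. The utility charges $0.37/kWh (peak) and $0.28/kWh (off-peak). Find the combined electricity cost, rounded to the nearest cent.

Power = 3.2 A × 240 V = 768 W = 0.768 kW
Peak energy = 0.768 kW × 4 h × 30 = 92.16 kWh
Off-peak energy = 0.768 kW × 3 h × 30 = 69.12 kWh
Cost = 92.16 × $0.37 + 69.12 × $0.28 = $34.0992 + $19.3536 = $53.45

$53.45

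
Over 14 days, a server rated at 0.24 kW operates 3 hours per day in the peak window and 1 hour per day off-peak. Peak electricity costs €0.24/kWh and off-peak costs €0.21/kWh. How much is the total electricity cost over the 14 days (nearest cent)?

Peak energy = 0.24 kW × 3 h × 14 = 10.08 kWh
Off-peak energy = 0.24 kW × 1 h × 14 = 3.36 kWh
Cost = 10.08 × €0.24 + 3.36 × €0.21 = €2.4192 + €0.7056 = €3.12

€3.12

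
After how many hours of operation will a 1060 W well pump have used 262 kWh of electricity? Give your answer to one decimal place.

247.2 h

Hours = 262 kWh ÷ 1.06 kW = 247.2 h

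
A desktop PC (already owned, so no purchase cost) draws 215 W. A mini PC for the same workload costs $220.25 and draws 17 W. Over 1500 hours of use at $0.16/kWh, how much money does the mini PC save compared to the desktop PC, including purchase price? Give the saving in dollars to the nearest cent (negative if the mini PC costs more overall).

-$172.73

desktop PC: $0.00 + (215/1000) kW × 1500 h × $0.16 = $0.00 + $51.6 = $51.6
mini PC: $220.25 + (17/1000) kW × 1500 h × $0.16 = $220.25 + $4.08 = $224.33
Saving = $51.6 − $224.33 = −$172.73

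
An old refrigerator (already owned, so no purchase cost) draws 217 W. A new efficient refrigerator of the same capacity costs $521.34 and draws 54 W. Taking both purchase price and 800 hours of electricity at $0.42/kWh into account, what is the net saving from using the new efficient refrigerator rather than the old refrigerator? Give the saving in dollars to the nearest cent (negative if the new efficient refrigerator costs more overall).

old refrigerator: $0.00 + (217/1000) kW × 800 h × $0.42 = $0.00 + $72.912 = $72.912
new efficient refrigerator: $521.34 + (54/1000) kW × 800 h × $0.42 = $521.34 + $18.144 = $539.484
Saving = $72.912 − $539.484 = −$466.572 → -$466.57

-$466.57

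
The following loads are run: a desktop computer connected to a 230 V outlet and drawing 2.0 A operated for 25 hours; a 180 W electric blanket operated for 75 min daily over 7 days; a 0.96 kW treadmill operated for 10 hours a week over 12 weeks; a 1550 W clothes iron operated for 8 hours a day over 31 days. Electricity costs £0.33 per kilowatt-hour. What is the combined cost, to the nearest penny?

desktop computer: Power = 2.0 A × 230 V = 460 W = 0.46 kW
desktop computer: 0.46 kW × 25 h = 11.5 kWh
electric blanket: Runtime = 75 min × 7 = 525 min = 8.75 h
electric blanket: 0.18 kW × 8.75 h = 1.575 kWh
treadmill: Runtime = 10 h/week × 12 weeks = 120 h
treadmill: 0.96 kW × 120 h = 115.2 kWh
clothes iron: Runtime = 8 h/day × 31 days = 248 h
clothes iron: 1.55 kW × 248 h = 384.4 kWh
Total energy = 512.675 kWh
Cost = 512.675 × £0.33 = £169.18

£169.18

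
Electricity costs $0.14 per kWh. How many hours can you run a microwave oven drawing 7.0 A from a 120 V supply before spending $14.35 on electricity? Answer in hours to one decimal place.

122.0 h

Power = 7.0 A × 120 V = 840 W = 0.84 kW
Energy available = $14.35 ÷ $0.14/kWh = 102.5 kWh
Hours = 102.5 kWh ÷ 0.84 kW = 122.0 h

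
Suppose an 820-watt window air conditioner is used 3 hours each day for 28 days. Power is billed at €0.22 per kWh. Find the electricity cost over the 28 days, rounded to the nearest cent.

€15.15

Runtime = 3 h/day × 28 days = 84 h
Energy = 0.82 kW × 84 h = 68.88 kWh
Cost = 68.88 kWh × €0.22/kWh = €15.15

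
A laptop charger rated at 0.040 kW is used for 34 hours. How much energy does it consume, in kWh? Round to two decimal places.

1.36 kWh

Energy = 0.04 kW × 34 h = 1.36 kWh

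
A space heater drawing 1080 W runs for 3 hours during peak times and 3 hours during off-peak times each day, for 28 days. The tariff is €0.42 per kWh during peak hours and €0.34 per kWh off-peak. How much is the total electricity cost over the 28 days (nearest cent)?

€68.95

Peak energy = 1.08 kW × 3 h × 28 = 90.72 kWh
Off-peak energy = 1.08 kW × 3 h × 28 = 90.72 kWh
Cost = 90.72 × €0.42 + 90.72 × €0.34 = €38.1024 + €30.8448 = €68.95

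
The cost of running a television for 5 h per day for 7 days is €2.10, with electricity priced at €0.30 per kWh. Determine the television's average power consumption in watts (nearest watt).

200 W

Energy = €2.10 ÷ €0.30/kWh = 7 kWh
Runtime = 5 h/day × 7 days = 35 h
Power = 7 kWh ÷ 35 h = 0.2 kW = 200 W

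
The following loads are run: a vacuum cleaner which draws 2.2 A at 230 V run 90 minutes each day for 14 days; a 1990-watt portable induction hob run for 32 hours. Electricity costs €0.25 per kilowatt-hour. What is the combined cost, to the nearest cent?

€18.58

vacuum cleaner: Power = 2.2 A × 230 V = 506 W = 0.506 kW
vacuum cleaner: Runtime = 90 min × 14 = 1260 min = 21 h
vacuum cleaner: 0.506 kW × 21 h = 10.626 kWh
portable induction hob: 1.99 kW × 32 h = 63.68 kWh
Total energy = 74.306 kWh
Cost = 74.306 × €0.25 = €18.58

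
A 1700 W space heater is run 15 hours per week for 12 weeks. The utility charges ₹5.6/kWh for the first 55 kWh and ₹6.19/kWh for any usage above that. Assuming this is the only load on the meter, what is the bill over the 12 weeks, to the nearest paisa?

₹1861.69

Runtime = 15 h/week × 12 weeks = 180 h
Energy = 1.7 kW × 180 h = 306 kWh
Tier 1 (0–55 kWh): 55 × ₹5.6 = ₹308
Above 55 kWh: 251 × ₹6.19 = ₹1553.69
Bill = ₹1861.69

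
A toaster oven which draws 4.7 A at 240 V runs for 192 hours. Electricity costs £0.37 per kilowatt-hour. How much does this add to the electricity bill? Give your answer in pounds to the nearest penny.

Power = 4.7 A × 240 V = 1128 W = 1.128 kW
Energy = 1.128 kW × 192 h = 216.576 kWh
Cost = 216.576 kWh × £0.37/kWh = £80.13

£80.13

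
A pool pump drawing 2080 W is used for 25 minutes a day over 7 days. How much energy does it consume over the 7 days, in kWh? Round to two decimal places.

6.07 kWh

Runtime = 25 min × 7 = 175 min = 2.916666… h
Energy = 2.08 kW × 2.916666… h = 6.066666… kWh ≈ 6.07 kWh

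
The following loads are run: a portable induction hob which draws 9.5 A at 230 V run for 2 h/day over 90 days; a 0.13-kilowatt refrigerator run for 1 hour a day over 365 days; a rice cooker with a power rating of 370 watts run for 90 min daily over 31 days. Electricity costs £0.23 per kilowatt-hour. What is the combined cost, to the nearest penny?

portable induction hob: Power = 9.5 A × 230 V = 2185 W = 2.185 kW
portable induction hob: Runtime = 2 h/day × 90 days = 180 h
portable induction hob: 2.185 kW × 180 h = 393.3 kWh
refrigerator: Runtime = 1 h/day × 365 days = 365 h
refrigerator: 0.13 kW × 365 h = 47.45 kWh
rice cooker: Runtime = 90 min × 31 = 2790 min = 46.5 h
rice cooker: 0.37 kW × 46.5 h = 17.205 kWh
Total energy = 457.955 kWh
Cost = 457.955 × £0.23 = £105.33

£105.33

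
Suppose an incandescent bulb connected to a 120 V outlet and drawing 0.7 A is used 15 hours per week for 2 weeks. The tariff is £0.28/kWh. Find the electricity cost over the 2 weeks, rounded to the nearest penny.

£0.71

Power = 0.7 A × 120 V = 84 W = 0.084 kW
Runtime = 15 h/week × 2 weeks = 30 h
Energy = 0.084 kW × 30 h = 2.52 kWh
Cost = 2.52 kWh × £0.28/kWh = £0.71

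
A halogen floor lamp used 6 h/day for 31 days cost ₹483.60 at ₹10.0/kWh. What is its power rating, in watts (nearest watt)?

Energy = ₹483.60 ÷ ₹10.0/kWh = 48.36 kWh
Runtime = 6 h/day × 31 days = 186 h
Power = 48.36 kWh ÷ 186 h = 0.26 kW = 260 W

260 W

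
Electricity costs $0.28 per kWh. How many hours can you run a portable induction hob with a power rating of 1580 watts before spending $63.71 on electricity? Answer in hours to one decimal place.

144.0 h

Energy available = $63.71 ÷ $0.28/kWh = 227.5357 kWh
Hours = 227.5357 kWh ÷ 1.58 kW = 144.0 h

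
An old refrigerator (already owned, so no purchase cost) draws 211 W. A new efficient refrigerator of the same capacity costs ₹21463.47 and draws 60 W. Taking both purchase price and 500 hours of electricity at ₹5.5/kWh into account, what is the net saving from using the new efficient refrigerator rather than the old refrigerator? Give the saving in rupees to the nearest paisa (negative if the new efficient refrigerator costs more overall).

old refrigerator: ₹0.00 + (211/1000) kW × 500 h × ₹5.5 = ₹0.00 + ₹580.25 = ₹580.25
new efficient refrigerator: ₹21463.47 + (60/1000) kW × 500 h × ₹5.5 = ₹21463.47 + ₹165 = ₹21628.47
Saving = ₹580.25 − ₹21628.47 = −₹21048.22

-₹21048.22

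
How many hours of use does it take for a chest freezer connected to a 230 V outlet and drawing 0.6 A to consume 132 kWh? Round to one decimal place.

956.5 h

Power = 0.6 A × 230 V = 138 W = 0.138 kW
Hours = 132 kWh ÷ 0.138 kW = 956.5 h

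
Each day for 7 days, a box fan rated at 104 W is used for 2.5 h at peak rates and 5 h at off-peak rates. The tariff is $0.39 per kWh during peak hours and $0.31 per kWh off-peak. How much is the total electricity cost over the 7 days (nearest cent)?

Peak energy = 0.104 kW × 2.5 h × 7 = 1.82 kWh
Off-peak energy = 0.104 kW × 5 h × 7 = 3.64 kWh
Cost = 1.82 × $0.39 + 3.64 × $0.31 = $0.7098 + $1.1284 = $1.84

$1.84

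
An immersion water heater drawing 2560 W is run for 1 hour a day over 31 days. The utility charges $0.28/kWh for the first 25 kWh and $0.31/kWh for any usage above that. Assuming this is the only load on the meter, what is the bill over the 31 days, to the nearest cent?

Runtime = 1 h/day × 31 days = 31 h
Energy = 2.56 kW × 31 h = 79.36 kWh
Tier 1 (0–25 kWh): 25 × $0.28 = $7
Above 25 kWh: 54.36 × $0.31 = $16.8516
Bill = $23.85

$23.85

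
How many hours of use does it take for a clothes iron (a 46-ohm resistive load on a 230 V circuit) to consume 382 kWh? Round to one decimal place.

332.2 h

Power = V²/R = 230²/46 = 1150 W = 1.15 kW
Hours = 382 kWh ÷ 1.15 kW = 332.2 h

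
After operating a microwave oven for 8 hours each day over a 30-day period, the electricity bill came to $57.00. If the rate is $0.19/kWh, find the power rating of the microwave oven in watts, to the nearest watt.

1250 W

Energy = $57.00 ÷ $0.19/kWh = 300 kWh
Runtime = 8 h/day × 30 days = 240 h
Power = 300 kWh ÷ 240 h = 1.25 kW = 1250 W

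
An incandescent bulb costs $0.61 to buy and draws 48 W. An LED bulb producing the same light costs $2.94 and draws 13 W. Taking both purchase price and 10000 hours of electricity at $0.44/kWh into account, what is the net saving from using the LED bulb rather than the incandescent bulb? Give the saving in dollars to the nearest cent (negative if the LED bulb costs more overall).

$151.67

incandescent bulb: $0.61 + (48/1000) kW × 10000 h × $0.44 = $0.61 + $211.2 = $211.81
LED bulb: $2.94 + (13/1000) kW × 10000 h × $0.44 = $2.94 + $57.2 = $60.14
Saving = $211.81 − $60.14 = $151.67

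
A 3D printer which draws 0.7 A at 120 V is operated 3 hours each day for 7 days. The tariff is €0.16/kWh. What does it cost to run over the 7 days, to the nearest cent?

€0.28

Power = 0.7 A × 120 V = 84 W = 0.084 kW
Runtime = 3 h/day × 7 days = 21 h
Energy = 0.084 kW × 21 h = 1.764 kWh
Cost = 1.764 kWh × €0.16/kWh = €0.28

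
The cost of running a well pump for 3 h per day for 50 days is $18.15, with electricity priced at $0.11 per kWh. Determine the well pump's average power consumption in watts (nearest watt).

Energy = $18.15 ÷ $0.11/kWh = 165 kWh
Runtime = 3 h/day × 50 days = 150 h
Power = 165 kWh ÷ 150 h = 1.1 kW = 1100 W

1100 W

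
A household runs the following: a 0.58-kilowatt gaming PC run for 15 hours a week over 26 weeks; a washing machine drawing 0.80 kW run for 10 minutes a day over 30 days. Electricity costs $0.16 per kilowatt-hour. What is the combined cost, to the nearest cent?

gaming PC: Runtime = 15 h/week × 26 weeks = 390 h
gaming PC: 0.58 kW × 390 h = 226.2 kWh
washing machine: Runtime = 10 min × 30 = 300 min = 5 h
washing machine: 0.8 kW × 5 h = 4 kWh
Total energy = 230.2 kWh
Cost = 230.2 × $0.16 = $36.83

$36.83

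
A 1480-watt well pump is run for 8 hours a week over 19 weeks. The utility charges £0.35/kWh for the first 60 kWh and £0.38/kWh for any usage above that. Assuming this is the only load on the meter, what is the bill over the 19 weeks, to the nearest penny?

£83.68

Runtime = 8 h/week × 19 weeks = 152 h
Energy = 1.48 kW × 152 h = 224.96 kWh
Tier 1 (0–60 kWh): 60 × £0.35 = £21
Above 60 kWh: 164.96 × £0.38 = £62.6848
Bill = £83.68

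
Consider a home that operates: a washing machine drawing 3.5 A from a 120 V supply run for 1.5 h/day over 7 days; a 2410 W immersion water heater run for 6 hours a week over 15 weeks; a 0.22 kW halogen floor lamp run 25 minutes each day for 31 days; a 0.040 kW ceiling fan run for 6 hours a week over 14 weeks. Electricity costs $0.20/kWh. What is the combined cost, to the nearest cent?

$45.50

washing machine: Power = 3.5 A × 120 V = 420 W = 0.42 kW
washing machine: Runtime = 1.5 h/day × 7 days = 10.5 h
washing machine: 0.42 kW × 10.5 h = 4.41 kWh
immersion water heater: Runtime = 6 h/week × 15 weeks = 90 h
immersion water heater: 2.41 kW × 90 h = 216.9 kWh
halogen floor lamp: Runtime = 25 min × 31 = 775 min = 12.916666… h
halogen floor lamp: 0.22 kW × 12.916666… h = 2.841666… kWh
ceiling fan: Runtime = 6 h/week × 14 weeks = 84 h
ceiling fan: 0.04 kW × 84 h = 3.36 kWh
Total energy = 227.511666… kWh
Cost = 227.511666… × $0.20 = $45.50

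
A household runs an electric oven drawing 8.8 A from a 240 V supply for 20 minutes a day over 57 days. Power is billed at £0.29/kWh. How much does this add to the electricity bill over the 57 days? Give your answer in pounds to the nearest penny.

£11.64

Power = 8.8 A × 240 V = 2112 W = 2.112 kW
Runtime = 20 min × 57 = 1140 min = 19 h
Energy = 2.112 kW × 19 h = 40.128 kWh
Cost = 40.128 kWh × £0.29/kWh = £11.64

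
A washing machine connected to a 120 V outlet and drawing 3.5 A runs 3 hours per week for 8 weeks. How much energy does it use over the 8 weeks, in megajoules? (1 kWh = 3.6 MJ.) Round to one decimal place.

Power = 3.5 A × 120 V = 420 W = 0.42 kW
Runtime = 3 h/week × 8 weeks = 24 h
Energy = 0.42 kW × 24 h = 10.08 kWh
= 10.08 × 3.6 MJ = 36.3 MJ

36.3 MJ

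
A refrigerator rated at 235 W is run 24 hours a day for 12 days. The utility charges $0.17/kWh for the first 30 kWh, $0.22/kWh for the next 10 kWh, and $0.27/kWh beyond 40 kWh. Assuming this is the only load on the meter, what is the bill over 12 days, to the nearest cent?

Runtime = 24 h × 12 = 288 h
Energy = 0.235 kW × 288 h = 67.68 kWh
Tier 1 (0–30 kWh): 30 × $0.17 = $5.1
Tier 2 (30–40 kWh): 10 × $0.22 = $2.2
Above 40 kWh: 27.68 × $0.27 = $7.4736
Bill = $14.77

$14.77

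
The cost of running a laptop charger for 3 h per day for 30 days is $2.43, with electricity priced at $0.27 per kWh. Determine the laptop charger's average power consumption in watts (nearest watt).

100 W

Energy = $2.43 ÷ $0.27/kWh = 9 kWh
Runtime = 3 h/day × 30 days = 90 h
Power = 9 kWh ÷ 90 h = 0.1 kW = 100 W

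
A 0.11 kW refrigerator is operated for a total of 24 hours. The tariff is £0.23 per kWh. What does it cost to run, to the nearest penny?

£0.61

Energy = 0.11 kW × 24 h = 2.64 kWh
Cost = 2.64 kWh × £0.23/kWh = £0.61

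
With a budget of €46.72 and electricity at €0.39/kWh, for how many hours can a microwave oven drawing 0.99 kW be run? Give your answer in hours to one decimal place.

Energy available = €46.72 ÷ €0.39/kWh = 119.7949 kWh
Hours = 119.7949 kWh ÷ 0.99 kW = 121.0 h

121.0 h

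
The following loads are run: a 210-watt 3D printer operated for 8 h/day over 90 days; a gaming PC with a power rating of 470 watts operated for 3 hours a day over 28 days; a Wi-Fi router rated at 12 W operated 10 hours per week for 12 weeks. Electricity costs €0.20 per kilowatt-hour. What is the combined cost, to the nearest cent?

3D printer: Runtime = 8 h/day × 90 days = 720 h
3D printer: 0.21 kW × 720 h = 151.2 kWh
gaming PC: Runtime = 3 h/day × 28 days = 84 h
gaming PC: 0.47 kW × 84 h = 39.48 kWh
Wi-Fi router: Runtime = 10 h/week × 12 weeks = 120 h
Wi-Fi router: 0.012 kW × 120 h = 1.44 kWh
Total energy = 192.12 kWh
Cost = 192.12 × €0.20 = €38.42

€38.42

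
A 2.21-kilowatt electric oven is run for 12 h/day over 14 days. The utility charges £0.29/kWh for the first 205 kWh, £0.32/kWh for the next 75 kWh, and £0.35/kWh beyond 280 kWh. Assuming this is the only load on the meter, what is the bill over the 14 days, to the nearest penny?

Runtime = 12 h/day × 14 days = 168 h
Energy = 2.21 kW × 168 h = 371.28 kWh
Tier 1 (0–205 kWh): 205 × £0.29 = £59.45
Tier 2 (205–280 kWh): 75 × £0.32 = £24
Above 280 kWh: 91.28 × £0.35 = £31.948
Bill = £115.40

£115.40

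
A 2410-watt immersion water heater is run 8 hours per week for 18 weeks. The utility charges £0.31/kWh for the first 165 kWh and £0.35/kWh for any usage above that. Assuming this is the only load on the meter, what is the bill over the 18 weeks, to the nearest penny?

Runtime = 8 h/week × 18 weeks = 144 h
Energy = 2.41 kW × 144 h = 347.04 kWh
Tier 1 (0–165 kWh): 165 × £0.31 = £51.15
Above 165 kWh: 182.04 × £0.35 = £63.714
Bill = £114.86

£114.86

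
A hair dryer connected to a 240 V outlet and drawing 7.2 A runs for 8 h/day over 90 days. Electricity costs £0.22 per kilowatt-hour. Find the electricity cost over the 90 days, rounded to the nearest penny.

Power = 7.2 A × 240 V = 1728 W = 1.728 kW
Runtime = 8 h/day × 90 days = 720 h
Energy = 1.728 kW × 720 h = 1244.16 kWh
Cost = 1244.16 kWh × £0.22/kWh = £273.72

£273.72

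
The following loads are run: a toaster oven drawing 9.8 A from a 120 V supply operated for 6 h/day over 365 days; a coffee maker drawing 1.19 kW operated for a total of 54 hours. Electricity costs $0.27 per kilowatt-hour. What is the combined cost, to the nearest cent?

toaster oven: Power = 9.8 A × 120 V = 1176 W = 1.176 kW
toaster oven: Runtime = 6 h/day × 365 days = 2190 h
toaster oven: 1.176 kW × 2190 h = 2575.44 kWh
coffee maker: 1.19 kW × 54 h = 64.26 kWh
Total energy = 2639.7 kWh
Cost = 2639.7 × $0.27 = $712.72

$712.72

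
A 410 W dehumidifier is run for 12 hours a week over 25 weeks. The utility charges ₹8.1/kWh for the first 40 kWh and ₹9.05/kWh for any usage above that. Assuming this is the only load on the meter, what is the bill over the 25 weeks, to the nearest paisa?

Runtime = 12 h/week × 25 weeks = 300 h
Energy = 0.41 kW × 300 h = 123 kWh
Tier 1 (0–40 kWh): 40 × ₹8.1 = ₹324
Above 40 kWh: 83 × ₹9.05 = ₹751.15
Bill = ₹1075.15

₹1075.15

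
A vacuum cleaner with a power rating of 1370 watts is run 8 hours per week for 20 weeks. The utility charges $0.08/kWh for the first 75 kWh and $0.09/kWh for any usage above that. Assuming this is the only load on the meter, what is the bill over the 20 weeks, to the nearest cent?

$18.98

Runtime = 8 h/week × 20 weeks = 160 h
Energy = 1.37 kW × 160 h = 219.2 kWh
Tier 1 (0–75 kWh): 75 × $0.08 = $6
Above 75 kWh: 144.2 × $0.09 = $12.978
Bill = $18.98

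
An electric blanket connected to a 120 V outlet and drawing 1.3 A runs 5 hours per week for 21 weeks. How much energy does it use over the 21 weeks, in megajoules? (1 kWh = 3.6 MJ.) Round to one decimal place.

59.0 MJ

Power = 1.3 A × 120 V = 156 W = 0.156 kW
Runtime = 5 h/week × 21 weeks = 105 h
Energy = 0.156 kW × 105 h = 16.38 kWh
= 16.38 × 3.6 MJ = 59.0 MJ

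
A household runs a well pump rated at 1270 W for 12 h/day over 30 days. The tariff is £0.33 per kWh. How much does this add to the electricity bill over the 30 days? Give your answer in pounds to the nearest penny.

Runtime = 12 h/day × 30 days = 360 h
Energy = 1.27 kW × 360 h = 457.2 kWh
Cost = 457.2 kWh × £0.33/kWh = £150.88

£150.88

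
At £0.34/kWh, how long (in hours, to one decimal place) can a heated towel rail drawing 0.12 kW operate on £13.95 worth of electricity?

341.9 h

Energy available = £13.95 ÷ £0.34/kWh = 41.0294 kWh
Hours = 41.0294 kWh ÷ 0.12 kW = 341.9 h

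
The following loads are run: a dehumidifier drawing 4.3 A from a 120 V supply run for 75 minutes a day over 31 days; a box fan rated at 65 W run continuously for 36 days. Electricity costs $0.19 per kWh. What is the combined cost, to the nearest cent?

dehumidifier: Power = 4.3 A × 120 V = 516 W = 0.516 kW
dehumidifier: Runtime = 75 min × 31 = 2325 min = 38.75 h
dehumidifier: 0.516 kW × 38.75 h = 19.995 kWh
box fan: Runtime = 24 h × 36 = 864 h
box fan: 0.065 kW × 864 h = 56.16 kWh
Total energy = 76.155 kWh
Cost = 76.155 × $0.19 = $14.47

$14.47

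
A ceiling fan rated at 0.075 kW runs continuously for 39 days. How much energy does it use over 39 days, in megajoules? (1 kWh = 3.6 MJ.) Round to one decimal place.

Runtime = 24 h × 39 = 936 h
Energy = 0.075 kW × 936 h = 70.2 kWh
= 70.2 × 3.6 MJ = 252.7 MJ

252.7 MJ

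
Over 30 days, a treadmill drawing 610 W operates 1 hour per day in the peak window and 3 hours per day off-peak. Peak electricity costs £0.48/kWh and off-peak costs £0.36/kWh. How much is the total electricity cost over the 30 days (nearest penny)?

Peak energy = 0.61 kW × 1 h × 30 = 18.3 kWh
Off-peak energy = 0.61 kW × 3 h × 30 = 54.9 kWh
Cost = 18.3 × £0.48 + 54.9 × £0.36 = £8.784 + £19.764 = £28.55

£28.55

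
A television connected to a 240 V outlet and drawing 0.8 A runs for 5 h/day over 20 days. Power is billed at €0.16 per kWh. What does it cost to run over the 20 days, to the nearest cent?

€3.07

Power = 0.8 A × 240 V = 192 W = 0.192 kW
Runtime = 5 h/day × 20 days = 100 h
Energy = 0.192 kW × 100 h = 19.2 kWh
Cost = 19.2 kWh × €0.16/kWh = €3.07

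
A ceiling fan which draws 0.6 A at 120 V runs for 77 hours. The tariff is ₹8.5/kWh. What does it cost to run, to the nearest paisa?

Power = 0.6 A × 120 V = 72 W = 0.072 kW
Energy = 0.072 kW × 77 h = 5.544 kWh
Cost = 5.544 kWh × ₹8.5/kWh = ₹47.12

₹47.12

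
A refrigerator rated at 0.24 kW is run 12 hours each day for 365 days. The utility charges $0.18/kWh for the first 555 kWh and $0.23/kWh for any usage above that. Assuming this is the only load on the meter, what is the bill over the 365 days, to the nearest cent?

$214.03

Runtime = 12 h/day × 365 days = 4380 h
Energy = 0.24 kW × 4380 h = 1051.2 kWh
Tier 1 (0–555 kWh): 555 × $0.18 = $99.9
Above 555 kWh: 496.2 × $0.23 = $114.126
Bill = $214.03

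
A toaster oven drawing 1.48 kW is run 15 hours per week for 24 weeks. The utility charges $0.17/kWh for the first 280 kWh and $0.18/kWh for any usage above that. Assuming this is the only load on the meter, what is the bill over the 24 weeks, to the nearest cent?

Runtime = 15 h/week × 24 weeks = 360 h
Energy = 1.48 kW × 360 h = 532.8 kWh
Tier 1 (0–280 kWh): 280 × $0.17 = $47.6
Above 280 kWh: 252.8 × $0.18 = $45.504
Bill = $93.10

$93.10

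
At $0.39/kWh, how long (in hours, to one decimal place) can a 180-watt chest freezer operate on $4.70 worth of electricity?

Energy available = $4.70 ÷ $0.39/kWh = 12.0513 kWh
Hours = 12.0513 kWh ÷ 0.18 kW = 67.0 h

67.0 h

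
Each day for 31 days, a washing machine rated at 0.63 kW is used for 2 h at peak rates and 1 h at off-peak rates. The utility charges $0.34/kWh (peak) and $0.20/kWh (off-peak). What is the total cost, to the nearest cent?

Peak energy = 0.63 kW × 2 h × 31 = 39.06 kWh
Off-peak energy = 0.63 kW × 1 h × 31 = 19.53 kWh
Cost = 39.06 × $0.34 + 19.53 × $0.20 = $13.2804 + $3.906 = $17.19

$17.19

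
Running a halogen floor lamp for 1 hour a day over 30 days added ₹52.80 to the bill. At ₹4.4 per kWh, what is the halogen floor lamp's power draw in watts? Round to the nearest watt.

400 W

Energy = ₹52.80 ÷ ₹4.4/kWh = 12 kWh
Runtime = 1 h/day × 30 days = 30 h
Power = 12 kWh ÷ 30 h = 0.4 kW = 400 W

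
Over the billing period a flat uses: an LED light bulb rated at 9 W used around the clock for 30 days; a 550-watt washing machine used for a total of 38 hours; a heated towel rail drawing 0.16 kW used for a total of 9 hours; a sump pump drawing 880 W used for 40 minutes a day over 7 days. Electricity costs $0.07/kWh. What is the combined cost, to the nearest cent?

$2.30

LED light bulb: Runtime = 24 h × 30 = 720 h
LED light bulb: 0.009 kW × 720 h = 6.48 kWh
washing machine: 0.55 kW × 38 h = 20.9 kWh
heated towel rail: 0.16 kW × 9 h = 1.44 kWh
sump pump: Runtime = 40 min × 7 = 280 min = 4.666666… h
sump pump: 0.88 kW × 4.666666… h = 4.106666… kWh
Total energy = 32.926666… kWh
Cost = 32.926666… × $0.07 = $2.30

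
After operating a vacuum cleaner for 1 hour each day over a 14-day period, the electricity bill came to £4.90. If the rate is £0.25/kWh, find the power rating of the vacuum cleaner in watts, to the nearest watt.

Energy = £4.90 ÷ £0.25/kWh = 19.6 kWh
Runtime = 1 h/day × 14 days = 14 h
Power = 19.6 kWh ÷ 14 h = 1.4 kW = 1400 W

1400 W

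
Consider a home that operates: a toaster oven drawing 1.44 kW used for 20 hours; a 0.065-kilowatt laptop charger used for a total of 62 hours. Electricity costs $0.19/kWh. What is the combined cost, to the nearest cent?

toaster oven: 1.44 kW × 20 h = 28.8 kWh
laptop charger: 0.065 kW × 62 h = 4.03 kWh
Total energy = 32.83 kWh
Cost = 32.83 × $0.19 = $6.24

$6.24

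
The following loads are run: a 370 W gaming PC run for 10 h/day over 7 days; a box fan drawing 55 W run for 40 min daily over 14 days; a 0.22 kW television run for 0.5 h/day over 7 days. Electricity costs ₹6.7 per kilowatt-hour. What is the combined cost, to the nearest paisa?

gaming PC: Runtime = 10 h/day × 7 days = 70 h
gaming PC: 0.37 kW × 70 h = 25.9 kWh
box fan: Runtime = 40 min × 14 = 560 min = 9.333333… h
box fan: 0.055 kW × 9.333333… h = 0.513333… kWh
television: Runtime = 0.5 h/day × 7 days = 3.5 h
television: 0.22 kW × 3.5 h = 0.77 kWh
Total energy = 27.183333… kWh
Cost = 27.183333… × ₹6.7 = ₹182.13

₹182.13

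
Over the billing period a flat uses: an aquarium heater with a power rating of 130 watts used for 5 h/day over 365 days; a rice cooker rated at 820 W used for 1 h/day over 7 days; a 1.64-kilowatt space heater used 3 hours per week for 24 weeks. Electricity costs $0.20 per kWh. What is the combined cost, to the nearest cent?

aquarium heater: Runtime = 5 h/day × 365 days = 1825 h
aquarium heater: 0.13 kW × 1825 h = 237.25 kWh
rice cooker: Runtime = 1 h/day × 7 days = 7 h
rice cooker: 0.82 kW × 7 h = 5.74 kWh
space heater: Runtime = 3 h/week × 24 weeks = 72 h
space heater: 1.64 kW × 72 h = 118.08 kWh
Total energy = 361.07 kWh
Cost = 361.07 × $0.20 = $72.21

$72.21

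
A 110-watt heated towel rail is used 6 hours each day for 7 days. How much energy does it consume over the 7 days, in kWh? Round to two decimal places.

4.62 kWh

Runtime = 6 h/day × 7 days = 42 h
Energy = 0.11 kW × 42 h = 4.62 kWh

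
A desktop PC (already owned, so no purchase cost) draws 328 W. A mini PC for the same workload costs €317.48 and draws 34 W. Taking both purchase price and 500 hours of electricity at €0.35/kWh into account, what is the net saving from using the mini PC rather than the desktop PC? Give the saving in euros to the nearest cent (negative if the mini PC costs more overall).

-€266.03

desktop PC: €0.00 + (328/1000) kW × 500 h × €0.35 = €0.00 + €57.4 = €57.4
mini PC: €317.48 + (34/1000) kW × 500 h × €0.35 = €317.48 + €5.95 = €323.43
Saving = €57.4 − €323.43 = −€266.03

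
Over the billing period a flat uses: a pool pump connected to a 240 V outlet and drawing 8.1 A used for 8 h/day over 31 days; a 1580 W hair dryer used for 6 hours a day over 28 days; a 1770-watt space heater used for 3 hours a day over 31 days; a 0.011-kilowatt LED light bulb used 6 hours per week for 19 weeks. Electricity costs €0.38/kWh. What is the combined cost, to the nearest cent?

€347.10

pool pump: Power = 8.1 A × 240 V = 1944 W = 1.944 kW
pool pump: Runtime = 8 h/day × 31 days = 248 h
pool pump: 1.944 kW × 248 h = 482.112 kWh
hair dryer: Runtime = 6 h/day × 28 days = 168 h
hair dryer: 1.58 kW × 168 h = 265.44 kWh
space heater: Runtime = 3 h/day × 31 days = 93 h
space heater: 1.77 kW × 93 h = 164.61 kWh
LED light bulb: Runtime = 6 h/week × 19 weeks = 114 h
LED light bulb: 0.011 kW × 114 h = 1.254 kWh
Total energy = 913.416 kWh
Cost = 913.416 × €0.38 = €347.10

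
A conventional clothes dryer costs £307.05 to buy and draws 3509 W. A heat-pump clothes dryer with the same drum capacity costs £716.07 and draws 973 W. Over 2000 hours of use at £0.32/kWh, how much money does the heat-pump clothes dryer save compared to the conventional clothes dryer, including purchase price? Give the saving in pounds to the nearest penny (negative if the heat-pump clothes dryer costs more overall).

£1214.02

conventional clothes dryer: £307.05 + (3509/1000) kW × 2000 h × £0.32 = £307.05 + £2245.76 = £2552.81
heat-pump clothes dryer: £716.07 + (973/1000) kW × 2000 h × £0.32 = £716.07 + £622.72 = £1338.79
Saving = £2552.81 − £1338.79 = £1214.02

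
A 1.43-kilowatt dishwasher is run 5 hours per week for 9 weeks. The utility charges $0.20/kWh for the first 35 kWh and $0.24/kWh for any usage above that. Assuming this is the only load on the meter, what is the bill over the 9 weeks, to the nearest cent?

$14.04

Runtime = 5 h/week × 9 weeks = 45 h
Energy = 1.43 kW × 45 h = 64.35 kWh
Tier 1 (0–35 kWh): 35 × $0.20 = $7
Above 35 kWh: 29.35 × $0.24 = $7.044
Bill = $14.04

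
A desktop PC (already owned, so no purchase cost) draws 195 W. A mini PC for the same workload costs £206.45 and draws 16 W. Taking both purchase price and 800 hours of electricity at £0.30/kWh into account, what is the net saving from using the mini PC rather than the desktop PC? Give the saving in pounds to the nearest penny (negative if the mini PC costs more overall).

desktop PC: £0.00 + (195/1000) kW × 800 h × £0.30 = £0.00 + £46.8 = £46.8
mini PC: £206.45 + (16/1000) kW × 800 h × £0.30 = £206.45 + £3.84 = £210.29
Saving = £46.8 − £210.29 = −£163.49

-£163.49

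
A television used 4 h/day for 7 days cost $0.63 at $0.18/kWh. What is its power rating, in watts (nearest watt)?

Energy = $0.63 ÷ $0.18/kWh = 3.5 kWh
Runtime = 4 h/day × 7 days = 28 h
Power = 3.5 kWh ÷ 28 h = 0.125 kW = 125 W

125 W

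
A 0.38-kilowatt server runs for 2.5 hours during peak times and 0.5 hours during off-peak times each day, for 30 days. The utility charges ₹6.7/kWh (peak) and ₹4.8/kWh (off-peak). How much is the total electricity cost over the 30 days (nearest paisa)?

Peak energy = 0.38 kW × 2.5 h × 30 = 28.5 kWh
Off-peak energy = 0.38 kW × 0.5 h × 30 = 5.7 kWh
Cost = 28.5 × ₹6.7 + 5.7 × ₹4.8 = ₹190.95 + ₹27.36 = ₹218.31

₹218.31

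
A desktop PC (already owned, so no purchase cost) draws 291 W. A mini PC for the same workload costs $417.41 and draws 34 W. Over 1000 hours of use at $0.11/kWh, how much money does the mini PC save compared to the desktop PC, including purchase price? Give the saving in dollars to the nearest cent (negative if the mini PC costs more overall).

desktop PC: $0.00 + (291/1000) kW × 1000 h × $0.11 = $0.00 + $32.01 = $32.01
mini PC: $417.41 + (34/1000) kW × 1000 h × $0.11 = $417.41 + $3.74 = $421.15
Saving = $32.01 − $421.15 = −$389.14

-$389.14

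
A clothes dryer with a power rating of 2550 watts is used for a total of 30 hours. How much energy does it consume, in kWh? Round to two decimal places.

76.50 kWh

Energy = 2.55 kW × 30 h = 76.5 kWh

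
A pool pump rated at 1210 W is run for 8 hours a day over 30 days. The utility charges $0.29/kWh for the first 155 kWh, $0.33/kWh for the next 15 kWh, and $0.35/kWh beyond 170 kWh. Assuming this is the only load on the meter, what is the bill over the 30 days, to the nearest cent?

$92.04

Runtime = 8 h/day × 30 days = 240 h
Energy = 1.21 kW × 240 h = 290.4 kWh
Tier 1 (0–155 kWh): 155 × $0.29 = $44.95
Tier 2 (155–170 kWh): 15 × $0.33 = $4.95
Above 170 kWh: 120.4 × $0.35 = $42.14
Bill = $92.04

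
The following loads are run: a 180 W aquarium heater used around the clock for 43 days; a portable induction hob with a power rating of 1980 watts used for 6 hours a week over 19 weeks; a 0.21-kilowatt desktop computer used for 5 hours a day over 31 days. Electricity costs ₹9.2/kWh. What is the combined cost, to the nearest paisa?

aquarium heater: Runtime = 24 h × 43 = 1032 h
aquarium heater: 0.18 kW × 1032 h = 185.76 kWh
portable induction hob: Runtime = 6 h/week × 19 weeks = 114 h
portable induction hob: 1.98 kW × 114 h = 225.72 kWh
desktop computer: Runtime = 5 h/day × 31 days = 155 h
desktop computer: 0.21 kW × 155 h = 32.55 kWh
Total energy = 444.03 kWh
Cost = 444.03 × ₹9.2 = ₹4085.08

₹4085.08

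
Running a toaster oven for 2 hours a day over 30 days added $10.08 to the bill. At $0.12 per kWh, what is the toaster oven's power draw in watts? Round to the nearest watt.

Energy = $10.08 ÷ $0.12/kWh = 84 kWh
Runtime = 2 h/day × 30 days = 60 h
Power = 84 kWh ÷ 60 h = 1.4 kW = 1400 W

1400 W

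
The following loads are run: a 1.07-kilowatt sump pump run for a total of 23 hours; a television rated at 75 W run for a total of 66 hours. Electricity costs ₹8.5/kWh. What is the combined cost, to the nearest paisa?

₹251.26

sump pump: 1.07 kW × 23 h = 24.61 kWh
television: 0.075 kW × 66 h = 4.95 kWh
Total energy = 29.56 kWh
Cost = 29.56 × ₹8.5 = ₹251.26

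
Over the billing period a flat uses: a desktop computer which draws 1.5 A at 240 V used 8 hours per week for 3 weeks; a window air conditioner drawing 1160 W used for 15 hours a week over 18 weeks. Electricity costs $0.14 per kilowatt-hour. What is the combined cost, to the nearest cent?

desktop computer: Power = 1.5 A × 240 V = 360 W = 0.36 kW
desktop computer: Runtime = 8 h/week × 3 weeks = 24 h
desktop computer: 0.36 kW × 24 h = 8.64 kWh
window air conditioner: Runtime = 15 h/week × 18 weeks = 270 h
window air conditioner: 1.16 kW × 270 h = 313.2 kWh
Total energy = 321.84 kWh
Cost = 321.84 × $0.14 = $45.06

$45.06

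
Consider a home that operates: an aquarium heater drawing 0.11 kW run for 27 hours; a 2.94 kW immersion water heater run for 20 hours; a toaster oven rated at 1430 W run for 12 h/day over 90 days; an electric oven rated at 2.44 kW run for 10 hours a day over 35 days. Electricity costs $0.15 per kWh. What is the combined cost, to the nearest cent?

aquarium heater: 0.11 kW × 27 h = 2.97 kWh
immersion water heater: 2.94 kW × 20 h = 58.8 kWh
toaster oven: Runtime = 12 h/day × 90 days = 1080 h
toaster oven: 1.43 kW × 1080 h = 1544.4 kWh
electric oven: Runtime = 10 h/day × 35 days = 350 h
electric oven: 2.44 kW × 350 h = 854 kWh
Total energy = 2460.17 kWh
Cost = 2460.17 × $0.15 = $369.03

$369.03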